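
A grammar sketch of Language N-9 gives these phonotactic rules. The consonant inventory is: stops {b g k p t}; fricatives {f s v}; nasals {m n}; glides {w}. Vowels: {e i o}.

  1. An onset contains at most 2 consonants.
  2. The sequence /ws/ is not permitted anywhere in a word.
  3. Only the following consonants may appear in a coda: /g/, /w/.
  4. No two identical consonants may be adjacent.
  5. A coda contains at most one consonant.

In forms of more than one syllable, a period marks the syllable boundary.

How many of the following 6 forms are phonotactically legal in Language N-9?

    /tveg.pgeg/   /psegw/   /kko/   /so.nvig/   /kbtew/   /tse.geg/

3

/tveg.pgeg/ — σ1 onset /tv/ (2C), coda /g/ ok; σ2 onset /pg/ (2C), coda /g/ ok → phonotactically legal
/psegw/ — violates constraint 5: syllable 1 coda /gw/ has 2 consonants (> 1) → phonotactically illegal
/kko/ — violates constraint 4: adjacent identical consonants /kk/ → phonotactically illegal
/so.nvig/ — σ1 onset /s/, coda /∅/ ok; σ2 onset /nv/ (2C), coda /g/ ok → phonotactically legal
/kbtew/ — violates constraint 1: syllable 1 onset /kbt/ has 3 consonants (> 2) → phonotactically illegal
/tse.geg/ — σ1 onset /ts/ (2C), coda /∅/ ok; σ2 onset /g/, coda /g/ ok → phonotactically legal
Phonotactically legal: /tveg.pgeg/, /so.nvig/, /tse.geg/ → 3.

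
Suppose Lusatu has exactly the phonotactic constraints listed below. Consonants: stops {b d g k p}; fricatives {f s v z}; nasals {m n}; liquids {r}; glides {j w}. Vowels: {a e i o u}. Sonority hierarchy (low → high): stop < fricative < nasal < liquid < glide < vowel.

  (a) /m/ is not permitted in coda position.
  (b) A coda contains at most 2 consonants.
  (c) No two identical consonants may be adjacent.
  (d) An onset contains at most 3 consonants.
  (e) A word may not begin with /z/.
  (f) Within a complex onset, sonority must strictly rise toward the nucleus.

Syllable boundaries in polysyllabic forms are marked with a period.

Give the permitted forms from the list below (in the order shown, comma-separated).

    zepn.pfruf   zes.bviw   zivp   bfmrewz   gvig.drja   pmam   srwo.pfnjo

zepn.pfruf — violates constraint (e): word begins with /z/ → not permitted
zes.bviw — violates constraint (e): word begins with /z/ → not permitted
zivp — violates constraint (e): word begins with /z/ → not permitted
bfmrewz — violates constraint (d): syllable 1 onset /bfmr/ has 4 consonants (> 3) → not permitted
gvig.drja — σ1 onset /gv/ (1→2 rises), coda /g/ ok; σ2 onset /drj/ (1→4→5 rises), coda /∅/ ok → permitted
pmam — violates constraint (a): syllable 1 coda contains /m/ → not permitted
srwo.pfnjo — violates constraint (d): syllable 2 onset /pfnj/ has 4 consonants (> 3) → not permitted

gvig.drja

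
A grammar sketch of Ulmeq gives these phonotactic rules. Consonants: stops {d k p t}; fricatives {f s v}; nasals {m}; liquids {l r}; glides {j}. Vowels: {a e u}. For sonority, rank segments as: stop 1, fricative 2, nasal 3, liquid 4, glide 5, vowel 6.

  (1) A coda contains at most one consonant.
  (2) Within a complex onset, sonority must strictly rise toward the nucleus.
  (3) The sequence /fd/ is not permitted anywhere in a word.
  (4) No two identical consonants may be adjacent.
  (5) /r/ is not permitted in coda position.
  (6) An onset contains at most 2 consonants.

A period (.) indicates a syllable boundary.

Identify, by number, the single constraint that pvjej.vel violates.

6

pvjej.vel: syllable 1 onset /pvj/ has 3 consonants (> 2).
This is a violation of constraint 6: "An onset contains at most 2 consonants."
The remaining constraints (1, 2, 3, 4, 5) are satisfied.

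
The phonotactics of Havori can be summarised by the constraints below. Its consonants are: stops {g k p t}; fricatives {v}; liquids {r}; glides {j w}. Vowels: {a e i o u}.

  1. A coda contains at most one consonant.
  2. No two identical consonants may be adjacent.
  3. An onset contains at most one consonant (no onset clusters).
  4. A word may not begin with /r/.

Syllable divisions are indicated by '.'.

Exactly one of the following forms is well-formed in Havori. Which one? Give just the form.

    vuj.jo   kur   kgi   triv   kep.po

vuj.jo — violates constraint 2: adjacent identical consonants /jj/ → ill-formed
kur — σ1 onset /k/, coda /r/ ok → well-formed
kgi — violates constraint 3: syllable 1 onset /kg/ has 2 consonants (> 1) → ill-formed
triv — violates constraint 3: syllable 1 onset /tr/ has 2 consonants (> 1) → ill-formed
kep.po — violates constraint 2: adjacent identical consonants /pp/ → ill-formed

kur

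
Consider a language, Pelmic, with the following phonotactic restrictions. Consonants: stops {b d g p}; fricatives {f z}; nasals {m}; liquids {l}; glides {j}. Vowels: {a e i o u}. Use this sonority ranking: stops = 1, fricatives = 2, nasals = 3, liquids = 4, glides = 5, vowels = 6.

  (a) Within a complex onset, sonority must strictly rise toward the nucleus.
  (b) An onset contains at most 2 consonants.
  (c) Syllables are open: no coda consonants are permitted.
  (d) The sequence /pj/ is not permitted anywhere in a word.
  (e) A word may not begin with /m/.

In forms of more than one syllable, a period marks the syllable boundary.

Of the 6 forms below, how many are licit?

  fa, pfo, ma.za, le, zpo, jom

fa — σ1 onset /f/, coda /∅/ ok → licit
pfo — σ1 onset /pf/ (1→2 rises), coda /∅/ ok → licit
ma.za — violates constraint (e): word begins with /m/ → illicit
le — σ1 onset /l/, coda /∅/ ok → licit
zpo — violates constraint (a): syllable 1 onset /zp/: /z/ (fricative, 2) → /p/ (stop, 1) does not rise → illicit
jom — violates constraint (c): syllable 1 coda /m/ has 1 consonant (> 0) → illicit
Licit: fa, pfo, le → 3.

3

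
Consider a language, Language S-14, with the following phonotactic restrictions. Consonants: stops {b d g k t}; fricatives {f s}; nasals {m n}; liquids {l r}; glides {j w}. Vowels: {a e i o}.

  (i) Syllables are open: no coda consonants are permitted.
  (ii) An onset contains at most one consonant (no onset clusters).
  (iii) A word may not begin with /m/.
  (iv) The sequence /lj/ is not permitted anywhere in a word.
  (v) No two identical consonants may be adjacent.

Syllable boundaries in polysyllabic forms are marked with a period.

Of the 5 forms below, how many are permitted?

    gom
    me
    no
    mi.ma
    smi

1

gom — violates constraint (i): syllable 1 coda /m/ has 1 consonant (> 0) → not permitted
me — violates constraint (iii): word begins with /m/ → not permitted
no — σ1 onset /n/, coda /∅/ ok → permitted
mi.ma — violates constraint (iii): word begins with /m/ → not permitted
smi — violates constraint (ii): syllable 1 onset /sm/ has 2 consonants (> 1) → not permitted
Permitted: no → 1.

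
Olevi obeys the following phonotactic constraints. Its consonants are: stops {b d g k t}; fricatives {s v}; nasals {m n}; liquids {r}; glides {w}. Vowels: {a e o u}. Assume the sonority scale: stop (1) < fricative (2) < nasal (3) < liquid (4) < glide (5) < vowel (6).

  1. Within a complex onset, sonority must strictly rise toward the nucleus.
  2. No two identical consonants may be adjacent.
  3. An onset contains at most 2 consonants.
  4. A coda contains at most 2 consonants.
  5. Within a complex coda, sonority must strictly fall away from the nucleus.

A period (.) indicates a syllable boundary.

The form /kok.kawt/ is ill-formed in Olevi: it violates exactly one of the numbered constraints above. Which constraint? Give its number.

/kok.kawt/: adjacent identical consonants /kk/.
This is a violation of constraint 2: "No two identical consonants may be adjacent."
The remaining constraints (1, 3, 4, 5) are satisfied.

2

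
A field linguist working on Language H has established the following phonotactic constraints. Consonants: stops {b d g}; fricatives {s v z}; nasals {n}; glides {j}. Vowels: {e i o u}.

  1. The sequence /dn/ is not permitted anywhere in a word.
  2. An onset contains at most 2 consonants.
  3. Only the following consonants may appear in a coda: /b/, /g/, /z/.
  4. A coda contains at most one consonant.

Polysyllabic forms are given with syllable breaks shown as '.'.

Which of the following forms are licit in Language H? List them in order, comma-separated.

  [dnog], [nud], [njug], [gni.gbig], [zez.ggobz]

[dnog] — violates constraint 1: contains banned sequence /dn/ → illicit
[nud] — violates constraint 3: syllable 1 coda contains /d/, which is not a licensed coda consonant → illicit
[njug] — σ1 onset /nj/ (2C), coda /g/ ok → licit
[gni.gbig] — σ1 onset /gn/ (2C), coda /∅/ ok; σ2 onset /gb/ (2C), coda /g/ ok → licit
[zez.ggobz] — violates constraint 4: syllable 2 coda /bz/ has 2 consonants (> 1) → illicit

[njug], [gni.gbig]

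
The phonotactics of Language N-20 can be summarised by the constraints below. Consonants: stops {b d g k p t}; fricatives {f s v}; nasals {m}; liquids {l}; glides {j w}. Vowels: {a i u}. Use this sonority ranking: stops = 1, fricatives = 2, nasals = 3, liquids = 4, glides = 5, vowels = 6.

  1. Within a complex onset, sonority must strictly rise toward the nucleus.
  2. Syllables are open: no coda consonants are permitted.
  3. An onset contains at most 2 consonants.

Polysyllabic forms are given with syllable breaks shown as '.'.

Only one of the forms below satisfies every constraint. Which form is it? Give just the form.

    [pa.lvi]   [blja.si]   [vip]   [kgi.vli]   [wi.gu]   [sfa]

[wi.gu]

[pa.lvi] — violates constraint 1: syllable 2 onset /lv/: /l/ (liquid, 4) → /v/ (fricative, 2) does not rise → illicit
[blja.si] — violates constraint 3: syllable 1 onset /blj/ has 3 consonants (> 2) → illicit
[vip] — violates constraint 2: syllable 1 coda /p/ has 1 consonant (> 0) → illicit
[kgi.vli] — violates constraint 1: syllable 1 onset /kg/: /k/ (stop, 1) → /g/ (stop, 1) does not rise → illicit
[wi.gu] — σ1 onset /w/, coda /∅/ ok; σ2 onset /g/, coda /∅/ ok → licit
[sfa] — violates constraint 1: syllable 1 onset /sf/: /s/ (fricative, 2) → /f/ (fricative, 2) does not rise → illicit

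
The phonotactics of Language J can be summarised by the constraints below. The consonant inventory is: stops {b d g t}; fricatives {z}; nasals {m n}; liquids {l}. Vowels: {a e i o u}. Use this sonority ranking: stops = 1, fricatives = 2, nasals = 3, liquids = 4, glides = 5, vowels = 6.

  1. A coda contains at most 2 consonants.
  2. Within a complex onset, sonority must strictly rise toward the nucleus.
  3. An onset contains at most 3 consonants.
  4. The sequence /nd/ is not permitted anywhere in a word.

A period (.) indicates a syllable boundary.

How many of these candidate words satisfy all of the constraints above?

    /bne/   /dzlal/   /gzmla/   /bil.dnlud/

/bne/ — σ1 onset /bn/ (1→3 rises), coda /∅/ ok → phonotactically legal
/dzlal/ — σ1 onset /dzl/ (1→2→4 rises), coda /l/ ok → phonotactically legal
/gzmla/ — violates constraint 3: syllable 1 onset /gzml/ has 4 consonants (> 3) → phonotactically illegal
/bil.dnlud/ — σ1 onset /b/, coda /l/ ok; σ2 onset /dnl/ (1→3→4 rises), coda /d/ ok → phonotactically legal
Phonotactically legal: /bne/, /dzlal/, /bil.dnlud/ → 3.

3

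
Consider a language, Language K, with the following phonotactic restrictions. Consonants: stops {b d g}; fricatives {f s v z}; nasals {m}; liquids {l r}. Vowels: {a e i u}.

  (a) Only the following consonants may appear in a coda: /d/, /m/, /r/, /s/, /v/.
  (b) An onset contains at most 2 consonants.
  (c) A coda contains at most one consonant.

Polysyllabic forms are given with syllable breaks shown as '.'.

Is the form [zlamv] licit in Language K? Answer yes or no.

no

[zlamv] — violates constraint (c): syllable 1 coda /mv/ has 2 consonants (> 1) → illicit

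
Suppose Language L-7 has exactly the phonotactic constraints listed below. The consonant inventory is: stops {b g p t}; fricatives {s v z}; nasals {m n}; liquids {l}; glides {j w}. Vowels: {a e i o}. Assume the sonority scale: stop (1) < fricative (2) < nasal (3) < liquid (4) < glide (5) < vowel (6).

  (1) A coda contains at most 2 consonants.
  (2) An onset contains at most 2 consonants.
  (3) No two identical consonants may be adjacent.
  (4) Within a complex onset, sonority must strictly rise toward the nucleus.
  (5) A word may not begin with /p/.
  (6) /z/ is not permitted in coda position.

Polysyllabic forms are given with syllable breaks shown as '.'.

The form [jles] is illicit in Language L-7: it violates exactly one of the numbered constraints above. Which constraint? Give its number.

[jles]: syllable 1 onset /jl/: /j/ (glide, 5) → /l/ (liquid, 4) does not rise.
This is a violation of constraint 4: "Within a complex onset, sonority must strictly rise toward the nucleus."
The remaining constraints (1, 2, 3, 5, 6) are satisfied.

4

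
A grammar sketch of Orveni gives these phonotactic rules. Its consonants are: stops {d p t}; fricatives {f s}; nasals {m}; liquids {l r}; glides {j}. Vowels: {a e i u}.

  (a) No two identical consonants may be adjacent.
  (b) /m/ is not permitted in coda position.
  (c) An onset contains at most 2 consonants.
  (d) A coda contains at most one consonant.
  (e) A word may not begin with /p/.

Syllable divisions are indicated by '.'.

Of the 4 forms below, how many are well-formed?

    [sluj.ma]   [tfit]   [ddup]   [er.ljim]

[sluj.ma] — σ1 onset /sl/ (2C), coda /j/ ok; σ2 onset /m/, coda /∅/ ok → well-formed
[tfit] — σ1 onset /tf/ (2C), coda /t/ ok → well-formed
[ddup] — violates constraint (a): adjacent identical consonants /dd/ → ill-formed
[er.ljim] — violates constraint (b): syllable 2 coda contains /m/ → ill-formed
Well-formed: [sluj.ma], [tfit] → 2.

2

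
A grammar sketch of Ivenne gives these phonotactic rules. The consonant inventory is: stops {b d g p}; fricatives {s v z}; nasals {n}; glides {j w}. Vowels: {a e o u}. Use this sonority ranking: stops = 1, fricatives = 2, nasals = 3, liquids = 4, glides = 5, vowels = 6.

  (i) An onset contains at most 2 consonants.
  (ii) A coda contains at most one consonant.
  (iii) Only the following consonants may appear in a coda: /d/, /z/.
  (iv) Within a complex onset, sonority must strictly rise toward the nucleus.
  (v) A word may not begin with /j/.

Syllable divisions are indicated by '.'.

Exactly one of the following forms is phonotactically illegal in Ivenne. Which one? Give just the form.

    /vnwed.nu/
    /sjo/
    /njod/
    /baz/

/vnwed.nu/ — violates constraint (i): syllable 1 onset /vnw/ has 3 consonants (> 2) → phonotactically illegal
/sjo/ — σ1 onset /sj/ (2→5 rises), coda /∅/ ok → phonotactically legal
/njod/ — σ1 onset /nj/ (3→5 rises), coda /d/ ok → phonotactically legal
/baz/ — σ1 onset /b/, coda /z/ ok → phonotactically legal

/vnwed.nu/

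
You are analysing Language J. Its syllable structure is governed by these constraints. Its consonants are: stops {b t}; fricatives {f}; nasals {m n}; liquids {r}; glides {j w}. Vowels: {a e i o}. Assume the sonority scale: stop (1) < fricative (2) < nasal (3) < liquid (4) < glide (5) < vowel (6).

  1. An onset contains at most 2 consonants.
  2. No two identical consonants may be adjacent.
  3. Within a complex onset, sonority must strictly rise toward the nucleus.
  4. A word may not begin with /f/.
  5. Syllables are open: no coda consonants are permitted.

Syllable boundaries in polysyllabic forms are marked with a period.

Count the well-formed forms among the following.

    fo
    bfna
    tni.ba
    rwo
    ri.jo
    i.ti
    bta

fo — violates constraint 4: word begins with /f/ → ill-formed
bfna — violates constraint 1: syllable 1 onset /bfn/ has 3 consonants (> 2) → ill-formed
tni.ba — σ1 onset /tn/ (1→3 rises), coda /∅/ ok; σ2 onset /b/, coda /∅/ ok → well-formed
rwo — σ1 onset /rw/ (4→5 rises), coda /∅/ ok → well-formed
ri.jo — σ1 onset /r/, coda /∅/ ok; σ2 onset /j/, coda /∅/ ok → well-formed
i.ti — σ1 onset /∅/, coda /∅/ ok; σ2 onset /t/, coda /∅/ ok → well-formed
bta — violates constraint 3: syllable 1 onset /bt/: /b/ (stop, 1) → /t/ (stop, 1) does not rise → ill-formed
Well-formed: tni.ba, rwo, ri.jo, i.ti → 4.

4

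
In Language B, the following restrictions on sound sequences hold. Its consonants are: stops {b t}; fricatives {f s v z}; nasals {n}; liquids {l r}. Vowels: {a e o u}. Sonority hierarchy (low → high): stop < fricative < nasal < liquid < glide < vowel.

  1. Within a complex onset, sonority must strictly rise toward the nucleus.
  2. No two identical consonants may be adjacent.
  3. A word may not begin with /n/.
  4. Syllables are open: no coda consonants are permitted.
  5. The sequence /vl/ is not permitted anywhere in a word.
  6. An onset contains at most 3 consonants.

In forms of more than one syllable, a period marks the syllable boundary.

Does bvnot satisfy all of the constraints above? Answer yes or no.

bvnot — violates constraint 4: syllable 1 coda /t/ has 1 consonant (> 0) → phonotactically illegal

no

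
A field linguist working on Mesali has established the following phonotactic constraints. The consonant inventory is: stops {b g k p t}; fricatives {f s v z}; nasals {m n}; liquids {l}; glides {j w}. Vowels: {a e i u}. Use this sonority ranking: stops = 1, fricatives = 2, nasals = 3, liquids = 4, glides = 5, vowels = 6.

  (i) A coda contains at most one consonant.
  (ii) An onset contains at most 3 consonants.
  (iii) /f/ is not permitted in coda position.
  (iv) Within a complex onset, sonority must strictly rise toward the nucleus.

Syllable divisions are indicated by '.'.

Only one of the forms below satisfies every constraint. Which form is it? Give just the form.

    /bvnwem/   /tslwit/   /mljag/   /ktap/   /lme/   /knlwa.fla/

/bvnwem/ — violates constraint (ii): syllable 1 onset /bvnw/ has 4 consonants (> 3) → ill-formed
/tslwit/ — violates constraint (ii): syllable 1 onset /tslw/ has 4 consonants (> 3) → ill-formed
/mljag/ — σ1 onset /mlj/ (3→4→5 rises), coda /g/ ok → well-formed
/ktap/ — violates constraint (iv): syllable 1 onset /kt/: /k/ (stop, 1) → /t/ (stop, 1) does not rise → ill-formed
/lme/ — violates constraint (iv): syllable 1 onset /lm/: /l/ (liquid, 4) → /m/ (nasal, 3) does not rise → ill-formed
/knlwa.fla/ — violates constraint (ii): syllable 1 onset /knlw/ has 4 consonants (> 3) → ill-formed

/mljag/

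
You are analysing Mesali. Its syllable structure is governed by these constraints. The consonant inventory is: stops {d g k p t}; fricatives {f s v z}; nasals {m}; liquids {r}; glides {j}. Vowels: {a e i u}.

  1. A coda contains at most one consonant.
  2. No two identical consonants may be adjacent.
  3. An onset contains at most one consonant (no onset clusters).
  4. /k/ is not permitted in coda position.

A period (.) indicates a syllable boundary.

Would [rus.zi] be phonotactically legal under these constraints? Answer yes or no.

[rus.zi] — σ1 onset /r/, coda /s/ ok; σ2 onset /z/, coda /∅/ ok → phonotactically legal

yes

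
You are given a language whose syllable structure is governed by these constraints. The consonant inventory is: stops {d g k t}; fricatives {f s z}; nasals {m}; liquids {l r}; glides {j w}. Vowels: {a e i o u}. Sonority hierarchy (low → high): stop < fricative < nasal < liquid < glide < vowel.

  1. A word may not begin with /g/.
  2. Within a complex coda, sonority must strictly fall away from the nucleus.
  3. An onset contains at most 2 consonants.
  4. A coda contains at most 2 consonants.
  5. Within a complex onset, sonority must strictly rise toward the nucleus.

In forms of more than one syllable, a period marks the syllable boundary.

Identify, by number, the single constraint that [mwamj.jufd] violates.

2

[mwamj.jufd]: syllable 1 coda /mj/: /m/ (nasal, 3) → /j/ (glide, 5) does not fall.
This is a violation of constraint 2: "Within a complex coda, sonority must strictly fall away from the nucleus."
The remaining constraints (1, 3, 4, 5) are satisfied.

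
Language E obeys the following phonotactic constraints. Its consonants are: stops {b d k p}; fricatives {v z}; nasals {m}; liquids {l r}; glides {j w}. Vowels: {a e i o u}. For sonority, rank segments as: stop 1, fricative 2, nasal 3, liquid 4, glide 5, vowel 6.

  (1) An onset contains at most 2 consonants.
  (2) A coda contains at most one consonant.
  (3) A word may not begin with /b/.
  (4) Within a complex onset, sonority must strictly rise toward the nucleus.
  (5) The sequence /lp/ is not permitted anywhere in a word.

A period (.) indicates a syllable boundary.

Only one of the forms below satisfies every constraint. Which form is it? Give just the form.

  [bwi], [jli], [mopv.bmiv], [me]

[me]

[bwi] — violates constraint 3: word begins with /b/ → ill-formed
[jli] — violates constraint 4: syllable 1 onset /jl/: /j/ (glide, 5) → /l/ (liquid, 4) does not rise → ill-formed
[mopv.bmiv] — violates constraint 2: syllable 1 coda /pv/ has 2 consonants (> 1) → ill-formed
[me] — σ1 onset /m/, coda /∅/ ok → well-formed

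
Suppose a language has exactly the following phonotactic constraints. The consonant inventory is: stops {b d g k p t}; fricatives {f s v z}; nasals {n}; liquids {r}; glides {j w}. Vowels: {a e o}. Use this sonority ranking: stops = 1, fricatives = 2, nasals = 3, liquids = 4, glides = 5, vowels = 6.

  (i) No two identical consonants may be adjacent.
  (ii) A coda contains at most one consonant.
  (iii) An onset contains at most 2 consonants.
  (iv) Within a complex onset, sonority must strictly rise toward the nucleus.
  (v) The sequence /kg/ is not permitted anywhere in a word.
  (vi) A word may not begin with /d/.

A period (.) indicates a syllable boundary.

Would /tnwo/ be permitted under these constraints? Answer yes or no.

no

/tnwo/ — violates constraint (iii): syllable 1 onset /tnw/ has 3 consonants (> 2) → not permitted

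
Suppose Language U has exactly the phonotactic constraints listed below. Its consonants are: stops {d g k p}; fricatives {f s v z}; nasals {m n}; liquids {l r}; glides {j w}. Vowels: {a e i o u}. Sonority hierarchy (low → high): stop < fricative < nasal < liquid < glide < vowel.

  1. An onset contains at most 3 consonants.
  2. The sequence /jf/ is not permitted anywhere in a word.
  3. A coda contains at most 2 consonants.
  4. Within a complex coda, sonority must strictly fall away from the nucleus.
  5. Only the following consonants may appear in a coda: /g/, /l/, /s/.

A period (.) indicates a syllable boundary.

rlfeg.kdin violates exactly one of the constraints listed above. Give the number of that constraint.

rlfeg.kdin: syllable 2 coda contains /n/, which is not a licensed coda consonant.
This is a violation of constraint 5: "Only the following consonants may appear in a coda: /g/, /l/, /s/."
The remaining constraints (1, 2, 3, 4) are satisfied.

5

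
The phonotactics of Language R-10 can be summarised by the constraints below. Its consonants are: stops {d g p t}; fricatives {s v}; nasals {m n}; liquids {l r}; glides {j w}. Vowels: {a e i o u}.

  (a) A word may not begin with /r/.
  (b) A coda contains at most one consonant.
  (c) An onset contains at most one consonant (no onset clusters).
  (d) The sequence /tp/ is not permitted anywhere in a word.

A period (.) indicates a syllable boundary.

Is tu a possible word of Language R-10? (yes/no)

yes

tu — σ1 onset /t/, coda /∅/ ok → licit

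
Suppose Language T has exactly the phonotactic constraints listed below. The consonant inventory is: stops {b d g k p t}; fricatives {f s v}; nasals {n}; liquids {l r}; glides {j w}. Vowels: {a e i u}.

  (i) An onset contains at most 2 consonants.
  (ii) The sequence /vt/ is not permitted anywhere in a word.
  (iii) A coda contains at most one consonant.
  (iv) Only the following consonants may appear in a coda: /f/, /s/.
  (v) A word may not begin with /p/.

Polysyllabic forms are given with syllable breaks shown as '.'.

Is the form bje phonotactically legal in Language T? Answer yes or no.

bje — σ1 onset /bj/ (2C), coda /∅/ ok → phonotactically legal

yes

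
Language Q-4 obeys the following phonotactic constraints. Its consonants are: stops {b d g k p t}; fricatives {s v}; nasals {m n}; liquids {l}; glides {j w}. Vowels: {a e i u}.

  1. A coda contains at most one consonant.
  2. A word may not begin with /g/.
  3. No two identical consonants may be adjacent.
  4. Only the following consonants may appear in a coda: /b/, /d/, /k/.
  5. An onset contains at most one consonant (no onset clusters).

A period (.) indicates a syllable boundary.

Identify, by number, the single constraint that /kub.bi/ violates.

/kub.bi/: adjacent identical consonants /bb/.
This is a violation of constraint 3: "No two identical consonants may be adjacent."
The remaining constraints (1, 2, 4, 5) are satisfied.

3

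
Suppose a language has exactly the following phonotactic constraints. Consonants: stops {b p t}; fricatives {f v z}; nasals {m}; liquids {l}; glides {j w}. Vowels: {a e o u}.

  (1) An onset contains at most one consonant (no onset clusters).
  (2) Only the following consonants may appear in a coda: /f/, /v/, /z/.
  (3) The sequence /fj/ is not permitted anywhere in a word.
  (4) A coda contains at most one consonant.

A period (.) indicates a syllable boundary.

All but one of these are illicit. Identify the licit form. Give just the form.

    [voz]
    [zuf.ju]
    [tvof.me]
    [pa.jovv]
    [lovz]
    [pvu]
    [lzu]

[voz] — σ1 onset /v/, coda /z/ ok → licit
[zuf.ju] — violates constraint 3: contains banned sequence /fj/ → illicit
[tvof.me] — violates constraint 1: syllable 1 onset /tv/ has 2 consonants (> 1) → illicit
[pa.jovv] — violates constraint 4: syllable 2 coda /vv/ has 2 consonants (> 1) → illicit
[lovz] — violates constraint 4: syllable 1 coda /vz/ has 2 consonants (> 1) → illicit
[pvu] — violates constraint 1: syllable 1 onset /pv/ has 2 consonants (> 1) → illicit
[lzu] — violates constraint 1: syllable 1 onset /lz/ has 2 consonants (> 1) → illicit

[voz]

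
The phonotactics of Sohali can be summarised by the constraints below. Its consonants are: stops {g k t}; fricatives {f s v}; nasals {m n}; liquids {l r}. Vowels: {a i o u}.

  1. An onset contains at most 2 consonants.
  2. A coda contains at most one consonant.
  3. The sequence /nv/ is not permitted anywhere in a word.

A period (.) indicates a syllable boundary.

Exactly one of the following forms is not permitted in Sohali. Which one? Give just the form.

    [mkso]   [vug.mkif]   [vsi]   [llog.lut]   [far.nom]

[mkso] — violates constraint 1: syllable 1 onset /mks/ has 3 consonants (> 2) → not permitted
[vug.mkif] — σ1 onset /v/, coda /g/ ok; σ2 onset /mk/ (2C), coda /f/ ok → permitted
[vsi] — σ1 onset /vs/ (2C), coda /∅/ ok → permitted
[llog.lut] — σ1 onset /ll/ (2C), coda /g/ ok; σ2 onset /l/, coda /t/ ok → permitted
[far.nom] — σ1 onset /f/, coda /r/ ok; σ2 onset /n/, coda /m/ ok → permitted

[mkso]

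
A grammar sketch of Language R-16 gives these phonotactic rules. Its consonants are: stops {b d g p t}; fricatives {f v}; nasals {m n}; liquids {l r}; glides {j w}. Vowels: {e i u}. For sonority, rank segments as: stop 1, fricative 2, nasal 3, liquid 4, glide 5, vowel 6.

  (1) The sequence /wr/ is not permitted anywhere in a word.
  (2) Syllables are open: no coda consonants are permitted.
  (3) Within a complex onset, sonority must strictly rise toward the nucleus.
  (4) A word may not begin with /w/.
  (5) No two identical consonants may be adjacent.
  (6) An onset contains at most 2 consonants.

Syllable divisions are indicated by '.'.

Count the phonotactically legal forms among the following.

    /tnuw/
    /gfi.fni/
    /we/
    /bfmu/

1

/tnuw/ — violates constraint 2: syllable 1 coda /w/ has 1 consonant (> 0) → phonotactically illegal
/gfi.fni/ — σ1 onset /gf/ (1→2 rises), coda /∅/ ok; σ2 onset /fn/ (2→3 rises), coda /∅/ ok → phonotactically legal
/we/ — violates constraint 4: word begins with /w/ → phonotactically illegal
/bfmu/ — violates constraint 6: syllable 1 onset /bfm/ has 3 consonants (> 2) → phonotactically illegal
Phonotactically legal: /gfi.fni/ → 1.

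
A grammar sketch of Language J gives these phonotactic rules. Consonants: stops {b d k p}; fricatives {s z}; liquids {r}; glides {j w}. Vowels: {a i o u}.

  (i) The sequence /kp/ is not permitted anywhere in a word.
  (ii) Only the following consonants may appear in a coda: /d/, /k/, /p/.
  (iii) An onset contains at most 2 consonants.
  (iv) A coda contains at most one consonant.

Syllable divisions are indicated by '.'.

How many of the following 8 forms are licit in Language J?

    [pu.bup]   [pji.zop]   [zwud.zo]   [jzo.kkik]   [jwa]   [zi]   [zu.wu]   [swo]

[pu.bup] — σ1 onset /p/, coda /∅/ ok; σ2 onset /b/, coda /p/ ok → licit
[pji.zop] — σ1 onset /pj/ (2C), coda /∅/ ok; σ2 onset /z/, coda /p/ ok → licit
[zwud.zo] — σ1 onset /zw/ (2C), coda /d/ ok; σ2 onset /z/, coda /∅/ ok → licit
[jzo.kkik] — σ1 onset /jz/ (2C), coda /∅/ ok; σ2 onset /kk/ (2C), coda /k/ ok → licit
[jwa] — σ1 onset /jw/ (2C), coda /∅/ ok → licit
[zi] — σ1 onset /z/, coda /∅/ ok → licit
[zu.wu] — σ1 onset /z/, coda /∅/ ok; σ2 onset /w/, coda /∅/ ok → licit
[swo] — σ1 onset /sw/ (2C), coda /∅/ ok → licit
Licit: [pu.bup], [pji.zop], [zwud.zo], [jzo.kkik], [jwa], [zi], [zu.wu], [swo] → 8.

8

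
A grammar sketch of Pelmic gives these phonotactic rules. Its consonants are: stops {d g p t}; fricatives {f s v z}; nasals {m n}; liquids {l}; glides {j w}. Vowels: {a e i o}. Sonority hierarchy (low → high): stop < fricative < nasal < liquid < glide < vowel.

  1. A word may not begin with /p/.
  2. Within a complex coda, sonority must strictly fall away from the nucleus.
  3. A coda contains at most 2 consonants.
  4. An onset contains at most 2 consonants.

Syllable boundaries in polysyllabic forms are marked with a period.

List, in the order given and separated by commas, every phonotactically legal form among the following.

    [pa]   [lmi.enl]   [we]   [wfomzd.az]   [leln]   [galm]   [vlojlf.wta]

[pa] — violates constraint 1: word begins with /p/ → phonotactically illegal
[lmi.enl] — violates constraint 2: syllable 2 coda /nl/: /n/ (nasal, 3) → /l/ (liquid, 4) does not fall → phonotactically illegal
[we] — σ1 onset /w/, coda /∅/ ok → phonotactically legal
[wfomzd.az] — violates constraint 3: syllable 1 coda /mzd/ has 3 consonants (> 2) → phonotactically illegal
[leln] — σ1 onset /l/, coda /ln/ (4→3 falls) ok → phonotactically legal
[galm] — σ1 onset /g/, coda /lm/ (4→3 falls) ok → phonotactically legal
[vlojlf.wta] — violates constraint 3: syllable 1 coda /jlf/ has 3 consonants (> 2) → phonotactically illegal

[we], [leln], [galm]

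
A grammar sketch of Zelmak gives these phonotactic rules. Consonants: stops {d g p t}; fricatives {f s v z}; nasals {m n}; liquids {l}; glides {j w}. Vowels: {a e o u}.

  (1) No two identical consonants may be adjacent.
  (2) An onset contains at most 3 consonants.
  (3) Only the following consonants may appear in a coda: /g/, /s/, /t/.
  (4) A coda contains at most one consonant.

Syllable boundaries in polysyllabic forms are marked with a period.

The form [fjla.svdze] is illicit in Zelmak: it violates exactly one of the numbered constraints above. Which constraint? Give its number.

[fjla.svdze]: syllable 2 onset /svdz/ has 4 consonants (> 3).
This is a violation of constraint 2: "An onset contains at most 3 consonants."
The remaining constraints (1, 3, 4) are satisfied.

2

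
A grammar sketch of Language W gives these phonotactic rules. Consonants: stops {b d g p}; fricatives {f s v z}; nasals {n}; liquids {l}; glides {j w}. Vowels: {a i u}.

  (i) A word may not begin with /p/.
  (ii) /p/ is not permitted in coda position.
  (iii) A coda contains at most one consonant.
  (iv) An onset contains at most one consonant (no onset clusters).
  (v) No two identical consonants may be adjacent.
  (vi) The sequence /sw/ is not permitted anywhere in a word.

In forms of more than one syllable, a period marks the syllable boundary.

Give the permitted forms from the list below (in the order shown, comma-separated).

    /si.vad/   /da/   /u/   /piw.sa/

/si.vad/, /da/, /u/

/si.vad/ — σ1 onset /s/, coda /∅/ ok; σ2 onset /v/, coda /d/ ok → permitted
/da/ — σ1 onset /d/, coda /∅/ ok → permitted
/u/ — σ1 onset /∅/, coda /∅/ ok → permitted
/piw.sa/ — violates constraint (i): word begins with /p/ → not permitted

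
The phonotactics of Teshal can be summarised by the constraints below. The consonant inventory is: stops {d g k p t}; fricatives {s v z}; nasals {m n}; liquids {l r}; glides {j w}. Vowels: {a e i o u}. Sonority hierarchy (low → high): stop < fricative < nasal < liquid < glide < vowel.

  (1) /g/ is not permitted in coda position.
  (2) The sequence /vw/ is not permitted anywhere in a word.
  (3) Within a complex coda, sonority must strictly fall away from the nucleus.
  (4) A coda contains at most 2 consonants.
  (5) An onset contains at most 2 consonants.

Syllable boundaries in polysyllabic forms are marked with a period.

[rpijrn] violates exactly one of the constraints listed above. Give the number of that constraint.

[rpijrn]: syllable 1 coda /jrn/ has 3 consonants (> 2).
This is a violation of constraint 4: "A coda contains at most 2 consonants."
The remaining constraints (1, 2, 3, 5) are satisfied.

4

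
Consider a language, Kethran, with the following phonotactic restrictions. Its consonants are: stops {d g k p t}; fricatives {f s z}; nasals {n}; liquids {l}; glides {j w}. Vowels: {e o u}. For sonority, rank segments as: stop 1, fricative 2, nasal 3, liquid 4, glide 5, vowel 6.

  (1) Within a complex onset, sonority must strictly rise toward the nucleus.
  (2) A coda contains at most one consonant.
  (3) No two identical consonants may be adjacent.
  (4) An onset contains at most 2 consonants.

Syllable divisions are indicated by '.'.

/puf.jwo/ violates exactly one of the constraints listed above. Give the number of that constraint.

1

/puf.jwo/: syllable 2 onset /jw/: /j/ (glide, 5) → /w/ (glide, 5) does not rise.
This is a violation of constraint 1: "Within a complex onset, sonority must strictly rise toward the nucleus."
The remaining constraints (2, 3, 4) are satisfied.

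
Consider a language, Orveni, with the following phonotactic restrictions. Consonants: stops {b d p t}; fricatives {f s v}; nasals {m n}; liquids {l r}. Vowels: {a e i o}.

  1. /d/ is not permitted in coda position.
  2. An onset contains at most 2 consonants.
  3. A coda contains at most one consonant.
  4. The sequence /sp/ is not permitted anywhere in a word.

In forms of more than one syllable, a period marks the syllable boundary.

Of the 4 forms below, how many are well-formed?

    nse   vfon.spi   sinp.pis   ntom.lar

nse — σ1 onset /ns/ (2C), coda /∅/ ok → well-formed
vfon.spi — violates constraint 4: contains banned sequence /sp/ → ill-formed
sinp.pis — violates constraint 3: syllable 1 coda /np/ has 2 consonants (> 1) → ill-formed
ntom.lar — σ1 onset /nt/ (2C), coda /m/ ok; σ2 onset /l/, coda /r/ ok → well-formed
Well-formed: nse, ntom.lar → 2.

2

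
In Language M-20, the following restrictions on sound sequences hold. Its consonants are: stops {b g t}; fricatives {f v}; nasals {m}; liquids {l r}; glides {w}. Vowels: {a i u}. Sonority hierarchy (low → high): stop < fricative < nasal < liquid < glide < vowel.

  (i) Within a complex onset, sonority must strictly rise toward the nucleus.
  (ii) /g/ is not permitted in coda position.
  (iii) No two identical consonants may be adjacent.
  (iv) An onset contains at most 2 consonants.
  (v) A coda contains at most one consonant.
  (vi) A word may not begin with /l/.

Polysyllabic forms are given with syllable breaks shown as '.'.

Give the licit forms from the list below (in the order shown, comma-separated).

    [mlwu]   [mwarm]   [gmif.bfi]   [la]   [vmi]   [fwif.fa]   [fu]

[mlwu] — violates constraint (iv): syllable 1 onset /mlw/ has 3 consonants (> 2) → illicit
[mwarm] — violates constraint (v): syllable 1 coda /rm/ has 2 consonants (> 1) → illicit
[gmif.bfi] — σ1 onset /gm/ (1→3 rises), coda /f/ ok; σ2 onset /bf/ (1→2 rises), coda /∅/ ok → licit
[la] — violates constraint (vi): word begins with /l/ → illicit
[vmi] — σ1 onset /vm/ (2→3 rises), coda /∅/ ok → licit
[fwif.fa] — violates constraint (iii): adjacent identical consonants /ff/ → illicit
[fu] — σ1 onset /f/, coda /∅/ ok → licit

[gmif.bfi], [vmi], [fu]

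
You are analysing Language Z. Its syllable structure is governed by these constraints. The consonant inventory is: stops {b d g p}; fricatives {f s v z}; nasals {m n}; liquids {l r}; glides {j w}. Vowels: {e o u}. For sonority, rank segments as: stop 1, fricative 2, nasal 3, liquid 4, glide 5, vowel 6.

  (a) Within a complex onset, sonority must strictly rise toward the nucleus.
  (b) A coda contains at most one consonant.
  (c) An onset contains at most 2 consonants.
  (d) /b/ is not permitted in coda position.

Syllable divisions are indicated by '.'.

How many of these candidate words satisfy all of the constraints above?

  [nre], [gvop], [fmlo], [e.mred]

3

[nre] — σ1 onset /nr/ (3→4 rises), coda /∅/ ok → licit
[gvop] — σ1 onset /gv/ (1→2 rises), coda /p/ ok → licit
[fmlo] — violates constraint (c): syllable 1 onset /fml/ has 3 consonants (> 2) → illicit
[e.mred] — σ1 onset /∅/, coda /∅/ ok; σ2 onset /mr/ (3→4 rises), coda /d/ ok → licit
Licit: [nre], [gvop], [e.mred] → 3.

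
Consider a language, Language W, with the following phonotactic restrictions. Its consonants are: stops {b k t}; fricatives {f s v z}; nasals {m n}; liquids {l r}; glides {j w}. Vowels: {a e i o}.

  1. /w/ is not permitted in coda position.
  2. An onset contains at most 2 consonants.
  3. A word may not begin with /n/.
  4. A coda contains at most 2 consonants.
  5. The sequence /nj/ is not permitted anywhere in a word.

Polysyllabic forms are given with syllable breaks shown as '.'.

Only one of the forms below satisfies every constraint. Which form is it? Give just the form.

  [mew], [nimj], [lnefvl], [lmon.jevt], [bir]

[mew] — violates constraint 1: syllable 1 coda contains /w/ → ill-formed
[nimj] — violates constraint 3: word begins with /n/ → ill-formed
[lnefvl] — violates constraint 4: syllable 1 coda /fvl/ has 3 consonants (> 2) → ill-formed
[lmon.jevt] — violates constraint 5: contains banned sequence /nj/ → ill-formed
[bir] — σ1 onset /b/, coda /r/ ok → well-formed

[bir]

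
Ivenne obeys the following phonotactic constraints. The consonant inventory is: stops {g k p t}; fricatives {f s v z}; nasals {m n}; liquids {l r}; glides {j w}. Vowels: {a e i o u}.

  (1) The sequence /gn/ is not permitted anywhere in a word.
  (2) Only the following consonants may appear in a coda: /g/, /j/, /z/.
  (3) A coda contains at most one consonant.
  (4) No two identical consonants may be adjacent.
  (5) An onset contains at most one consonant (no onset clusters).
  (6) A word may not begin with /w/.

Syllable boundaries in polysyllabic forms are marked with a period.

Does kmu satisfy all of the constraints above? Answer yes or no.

no

kmu — violates constraint 5: syllable 1 onset /km/ has 2 consonants (> 1) → not permitted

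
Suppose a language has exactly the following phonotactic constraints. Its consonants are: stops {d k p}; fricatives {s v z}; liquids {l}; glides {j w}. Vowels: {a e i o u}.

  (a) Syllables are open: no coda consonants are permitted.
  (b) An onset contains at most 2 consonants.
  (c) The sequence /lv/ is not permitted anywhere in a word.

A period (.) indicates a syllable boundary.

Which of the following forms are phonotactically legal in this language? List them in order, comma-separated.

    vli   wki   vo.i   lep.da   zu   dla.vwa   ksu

vli, wki, vo.i, zu, dla.vwa, ksu

vli — σ1 onset /vl/ (2C), coda /∅/ ok → phonotactically legal
wki — σ1 onset /wk/ (2C), coda /∅/ ok → phonotactically legal
vo.i — σ1 onset /v/, coda /∅/ ok; σ2 onset /∅/, coda /∅/ ok → phonotactically legal
lep.da — violates constraint (a): syllable 1 coda /p/ has 1 consonant (> 0) → phonotactically illegal
zu — σ1 onset /z/, coda /∅/ ok → phonotactically legal
dla.vwa — σ1 onset /dl/ (2C), coda /∅/ ok; σ2 onset /vw/ (2C), coda /∅/ ok → phonotactically legal
ksu — σ1 onset /ks/ (2C), coda /∅/ ok → phonotactically legal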